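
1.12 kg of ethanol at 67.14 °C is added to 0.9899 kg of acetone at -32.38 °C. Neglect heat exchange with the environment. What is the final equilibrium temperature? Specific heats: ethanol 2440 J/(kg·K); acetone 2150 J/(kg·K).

T_f ≈ 23.6 °C

T_f = Σ m_i c_i T_i / Σ m_i c_i:
T_f = (2732.8×67.14 + 2128.3×(-32.38)) / (2732.8 + 2128.3)
    = 114566 / 4861.1 ≈ 23.57 °C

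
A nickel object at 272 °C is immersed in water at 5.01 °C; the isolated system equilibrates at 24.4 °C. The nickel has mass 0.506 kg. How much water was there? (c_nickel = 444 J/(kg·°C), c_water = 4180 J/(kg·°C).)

m ≈ 0.686 kg

Heat lost by the nickel = heat gained by the water:
0.506×444×(272 − 24.4) = m×4180×(24.4 − 5.01)
81050 m = 55627  ⇒  m ≈ 0.6863 kg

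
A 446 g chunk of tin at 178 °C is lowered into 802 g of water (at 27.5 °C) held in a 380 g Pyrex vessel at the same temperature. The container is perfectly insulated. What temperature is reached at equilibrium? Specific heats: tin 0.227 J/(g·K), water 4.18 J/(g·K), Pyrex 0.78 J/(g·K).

Conservation of energy gives ΣQ = 0:
446·0.227·(T − 178) + 802·4.18·(T − 27.5) + 380·0.78·(T − 27.5) = 0
101.24(T − 178) + 3352.4(T − 27.5) + 296.4(T − 27.5) = 0
3750 T = 118362
T = 118362 / 3750 = 31.6 °C

T_f ≈ 31.6 °C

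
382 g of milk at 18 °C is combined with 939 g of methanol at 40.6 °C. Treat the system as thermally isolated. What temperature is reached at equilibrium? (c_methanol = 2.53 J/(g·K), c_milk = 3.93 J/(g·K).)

Set heat shed by the hot body equal to heat absorbed by the cold body:
939·2.53·(40.6 − T) = 382·3.93·(T − 18)
2375.7(40.6 − T) = 1501.3(T − 18)
3876.9 T = 123475  ⇒  T ≈ 31.85 °C

T_f ≈ 31.8 °C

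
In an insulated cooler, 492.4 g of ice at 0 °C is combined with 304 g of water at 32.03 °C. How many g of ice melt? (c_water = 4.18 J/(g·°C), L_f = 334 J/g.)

m_melted ≈ 122 g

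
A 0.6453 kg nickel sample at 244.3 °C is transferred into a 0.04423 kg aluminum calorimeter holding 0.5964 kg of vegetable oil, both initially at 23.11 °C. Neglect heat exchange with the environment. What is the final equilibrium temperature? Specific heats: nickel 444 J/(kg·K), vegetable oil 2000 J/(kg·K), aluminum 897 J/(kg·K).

T_f ≈ 64.8 °C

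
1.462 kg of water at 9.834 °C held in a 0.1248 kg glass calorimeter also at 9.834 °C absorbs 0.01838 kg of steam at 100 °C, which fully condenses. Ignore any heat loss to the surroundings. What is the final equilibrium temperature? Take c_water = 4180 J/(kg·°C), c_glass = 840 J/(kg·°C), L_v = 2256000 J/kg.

T_f ≈ 17.5 °C

Energy conservation, ΣQ = 0:
latent heat released on condensation: 0.01838×2256000 = 41465
  condensed water 100 °C→T: 76.83(T − 100)
  original water: 6111.2(T − 9.834)
  glass cup: 0.1248×840×(T − 9.834) = 104.83(T − 9.834)
6292.8 T = 41465 + 7682.8 + 61128 = 110276
T ≈ 17.52 °C, under the boiling point, so the assumption holds.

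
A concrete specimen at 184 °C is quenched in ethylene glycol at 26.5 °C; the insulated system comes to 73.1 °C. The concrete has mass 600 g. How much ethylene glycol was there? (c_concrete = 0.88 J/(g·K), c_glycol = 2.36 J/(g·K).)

Let T be the final temperature. ΣQ_i = 0:
600·0.88·(73.1 − 184) + m·2.36·(73.1 − 26.5) = 0
109.98 m = 58555
m = 58555/109.98 ≈ 532.4 g

m ≈ 532 g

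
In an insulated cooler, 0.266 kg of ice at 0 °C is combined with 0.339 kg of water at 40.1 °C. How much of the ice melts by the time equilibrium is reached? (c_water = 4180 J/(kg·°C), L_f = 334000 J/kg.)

Water can give up m c ΔT = 0.339×4180×40.1 = 56823 J before reaching 0 °C.
Melting all 0.266 kg of ice would need 0.266×334000 = 88844 J.
Since 56823 < 88844 J, not all the ice melts; equilibrium is at 0 °C.
Mass melted = 56823/334000 ≈ 0.1701 kg.

m_melted ≈ 0.17 kg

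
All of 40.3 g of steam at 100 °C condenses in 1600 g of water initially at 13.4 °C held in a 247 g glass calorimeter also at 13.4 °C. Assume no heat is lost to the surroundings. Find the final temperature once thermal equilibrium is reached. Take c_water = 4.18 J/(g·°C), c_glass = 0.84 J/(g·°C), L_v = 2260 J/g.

T_f ≈ 28.4 °C

Heat gained plus heat lost sum to zero:
steam→water at 100 °C releases m L_v = 40.3·2260 = 91078
  condensed water 100 °C→T: 168.45(T − 100)
  original water: 6688(T − 13.4)
  cup: 207.48(T − 13.4)
7063.9 T = 91078 + 16845 + 92399 = 200323
T ≈ 28.36 °C, under the boiling point, so the assumption holds.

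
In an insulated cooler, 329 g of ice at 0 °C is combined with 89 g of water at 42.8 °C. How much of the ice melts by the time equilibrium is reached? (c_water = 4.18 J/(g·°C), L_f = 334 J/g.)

m_melted ≈ 47.7 g

Cooling the water to 0 °C releases 89×4.18×42.8 = 15922 J.
Fully melting the ice requires m_ice L_f = 329×334 = 109886 J.
15922 J < 109886 J, so only part of the ice melts and the system sits at 0 °C.
m_melted×334 = 15922  ⇒  m_melted ≈ 47.67 g.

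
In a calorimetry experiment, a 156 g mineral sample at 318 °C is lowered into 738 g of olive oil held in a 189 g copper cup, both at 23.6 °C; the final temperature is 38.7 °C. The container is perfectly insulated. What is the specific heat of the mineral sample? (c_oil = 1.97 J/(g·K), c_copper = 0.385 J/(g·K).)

c ≈ 0.529 J/(g·K)

Net heat exchanged in the isolated system is zero:
156×c×(38.7 − 318) + 738×1.97×(38.7 − 23.6) + 189×0.385×(38.7 − 23.6) = 0
-43571 c = -23052
c = -23052/-43571 ≈ 0.5291 J/(g·K)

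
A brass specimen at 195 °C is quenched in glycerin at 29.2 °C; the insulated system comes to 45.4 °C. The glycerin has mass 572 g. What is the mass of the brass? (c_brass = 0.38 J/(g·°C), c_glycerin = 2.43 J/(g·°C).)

m ≈ 396 g

Taking heat into each body as positive, Σ m c ΔT = 0:
m×0.38×(45.4 − 195) + 572×2.43×(45.4 − 29.2) = 0
-56.85 m = -22517
m = -22517/-56.85 ≈ 396.1 g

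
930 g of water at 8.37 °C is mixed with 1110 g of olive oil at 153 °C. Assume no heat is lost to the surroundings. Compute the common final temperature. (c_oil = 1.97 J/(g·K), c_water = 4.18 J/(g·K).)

T_f = Σ m_i c_i T_i / Σ m_i c_i:
T_f = (2186.7*153 + 3887.4*8.37) / (2186.7 + 3887.4)
    = 367103 / 6074.1 ≈ 60.44 °C

T_f ≈ 60.4 °C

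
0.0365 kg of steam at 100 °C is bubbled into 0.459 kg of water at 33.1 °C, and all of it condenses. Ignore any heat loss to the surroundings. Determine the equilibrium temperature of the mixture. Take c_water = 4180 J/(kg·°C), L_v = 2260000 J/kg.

T_f ≈ 77.9 °C

Let T be the final temperature. ΣQ_i = 0:
steam→water at 100 °C releases m L_v = 0.0365×2260000 = 82490
  condensate cools 100→T: 0.0365×4180×(T − 100) = 152.57(T − 100)
  water warms: 0.459×4180×(T − 33.1) = 1918.6(T − 33.1)
2071.2 T = 82490 + 15257 + 63506 = 161253
T ≈ 77.86 °C (< 100 °C, so full condensation is consistent).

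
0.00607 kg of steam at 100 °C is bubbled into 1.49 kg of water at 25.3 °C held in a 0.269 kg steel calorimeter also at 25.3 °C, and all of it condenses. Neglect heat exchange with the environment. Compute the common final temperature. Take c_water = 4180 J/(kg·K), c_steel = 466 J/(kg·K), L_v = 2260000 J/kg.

T_f ≈ 27.7 °C

Heat gained plus heat lost sum to zero:
latent heat released on condensation: 0.00607·2260000 = 13718; condensed water 100 °C→T: 25.37(T − 100); original water: 6228.2(T − 25.3); cup: 125.35(T − 25.3)
6378.9 T = 13718 + 2537.3 + 160745 = 177000
T ≈ 27.75 °C, under the boiling point, so the assumption holds.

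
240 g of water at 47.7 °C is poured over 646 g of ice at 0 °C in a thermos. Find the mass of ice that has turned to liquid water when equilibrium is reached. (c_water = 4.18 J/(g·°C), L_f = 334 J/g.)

m_melted ≈ 143 g

Cooling the water to 0 °C releases 240×4.18×47.7 = 47853 J.
Melting all 646 g of ice would need 646×334 = 215764 J.
Since 47853 < 215764 J, not all the ice melts; equilibrium is at 0 °C.
m_melt = 47853 / L_f = 143.3 g.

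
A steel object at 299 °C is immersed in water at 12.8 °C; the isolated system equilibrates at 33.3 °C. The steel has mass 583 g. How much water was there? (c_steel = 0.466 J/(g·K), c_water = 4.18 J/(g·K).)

m ≈ 842 g

Conservation of energy gives ΣQ = 0:
583·0.466·(33.3 − 299) + m·4.18·(33.3 − 12.8) = 0
85.69 m = 72185
m = 72185/85.69 ≈ 842.4 g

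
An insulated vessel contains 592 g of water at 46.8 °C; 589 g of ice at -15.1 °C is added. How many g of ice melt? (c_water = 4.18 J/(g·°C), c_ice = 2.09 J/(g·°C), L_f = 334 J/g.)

m_melted ≈ 291 g

Cooling the water to 0 °C releases 592×4.18×46.8 = 115809 J.
Of that, 589×2.09×15.1 = 18588 J goes to bring the ice to 0 °C, leaving 97221 J.
Melting all 589 g of ice would need 589×334 = 196726 J.
Since 97221 < 196726 J, not all the ice melts; equilibrium is at 0 °C.
m_melt = 97221 / L_f = 291.1 g.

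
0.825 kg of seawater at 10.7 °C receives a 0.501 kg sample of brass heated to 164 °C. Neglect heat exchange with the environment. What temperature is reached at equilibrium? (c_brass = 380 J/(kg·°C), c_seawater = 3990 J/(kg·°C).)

T_f ≈ 19.1 °C

Net heat exchanged in the isolated system is zero:
0.501·380·(T − 164) + 0.825·3990·(T − 10.7) = 0
190.38(T − 164) + 3291.8(T − 10.7) = 0
(190.38 + 3291.8) T = 190.38·164 + 3291.8·10.7
T ≈ 19.08 °C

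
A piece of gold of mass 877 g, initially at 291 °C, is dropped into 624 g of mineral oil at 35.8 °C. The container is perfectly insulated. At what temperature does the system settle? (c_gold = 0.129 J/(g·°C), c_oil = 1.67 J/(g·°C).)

T_f ≈ 60.8 °C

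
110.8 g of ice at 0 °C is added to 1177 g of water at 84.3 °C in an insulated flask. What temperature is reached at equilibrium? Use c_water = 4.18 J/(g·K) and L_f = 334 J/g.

T_f ≈ 70.2 °C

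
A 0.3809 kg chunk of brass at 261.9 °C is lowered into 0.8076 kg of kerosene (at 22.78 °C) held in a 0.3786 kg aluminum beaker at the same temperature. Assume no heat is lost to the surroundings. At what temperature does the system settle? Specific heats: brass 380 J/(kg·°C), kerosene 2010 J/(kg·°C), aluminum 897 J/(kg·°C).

T_f ≈ 39.2 °C

Heat gained plus heat lost sum to zero:
0.3809×380×(T − 261.9) + 0.8076×2010×(T − 22.78) + 0.3786×897×(T − 22.78) = 0
144.74(T − 261.9) + 1623.3(T − 22.78) + 339.6(T − 22.78) = 0
(144.74 + 1623.3 + 339.6) T = 144.74×261.9 + 1623.3×22.78 + 339.6×22.78
T = 82622/2107.6 ≈ 39.20 °C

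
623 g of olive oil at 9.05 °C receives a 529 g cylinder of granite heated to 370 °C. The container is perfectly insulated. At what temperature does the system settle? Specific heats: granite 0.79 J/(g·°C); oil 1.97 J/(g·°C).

T_f ≈ 100.7 °C

Heat lost by the granite equals heat gained by the oil:
529×0.79×(370 − T) = 623×1.97×(T − 9.05)
417.91(370 − T) = 1227.3(T − 9.05)
1645.2 T = 165734  ⇒  T ≈ 100.74 °C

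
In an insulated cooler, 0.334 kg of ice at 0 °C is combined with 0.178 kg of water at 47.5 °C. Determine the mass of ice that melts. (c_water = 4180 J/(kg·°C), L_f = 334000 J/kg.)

Water can give up m c ΔT = 0.178·4180·47.5 = 35342 J before reaching 0 °C.
Fully melting the ice requires m_ice L_f = 0.334·334000 = 111556 J.
That's not enough to melt it all — equilibrium is at 0 °C with ice remaining.
Mass melted = 35342/334000 ≈ 0.1058 kg.

m_melted ≈ 0.106 kg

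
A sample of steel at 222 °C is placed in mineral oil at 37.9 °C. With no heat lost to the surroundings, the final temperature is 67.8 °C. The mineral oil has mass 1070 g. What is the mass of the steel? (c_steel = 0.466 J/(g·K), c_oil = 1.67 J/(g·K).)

m ≈ 744 g

Setting the total heat transfer to zero:
m·0.466·(67.8 − 222) + 1070·1.67·(67.8 − 37.9) = 0
-71.86 m = -53428
m = -53428/-71.86 ≈ 743.5 g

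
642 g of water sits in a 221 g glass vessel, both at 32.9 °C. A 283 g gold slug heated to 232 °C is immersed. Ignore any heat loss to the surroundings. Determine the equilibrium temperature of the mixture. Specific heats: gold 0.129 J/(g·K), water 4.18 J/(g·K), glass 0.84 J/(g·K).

Taking heat into each body as positive, Σ m c ΔT = 0:
283×0.129×(T − 232) + 642×4.18×(T − 32.9) + 221×0.84×(T − 32.9) = 0
36.51(T − 232) + 2683.6(T − 32.9) + 185.64(T − 32.9) = 0
(36.51 + 2683.6 + 185.64) T = 36.51×232 + 2683.6×32.9 + 185.64×32.9
T = 102866/2905.7 ≈ 35.40 °C

T_f ≈ 35.4 °C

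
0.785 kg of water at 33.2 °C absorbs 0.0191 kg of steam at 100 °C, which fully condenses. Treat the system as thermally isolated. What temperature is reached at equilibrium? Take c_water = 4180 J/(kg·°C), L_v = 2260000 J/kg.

T_f ≈ 47.6 °C

Conservation of energy gives ΣQ = 0:
condense steam: −0.0191×2260000 = −43166; condensate cools 100→T: 0.0191×4180×(T − 100) = 79.84(T − 100); water warms: 0.785×4180×(T − 33.2) = 3281.3(T − 33.2)
3361.1 T = 43166 + 7983.8 + 108939 = 160089
T ≈ 47.63 °C — below 100 °C, confirming all the steam condensed.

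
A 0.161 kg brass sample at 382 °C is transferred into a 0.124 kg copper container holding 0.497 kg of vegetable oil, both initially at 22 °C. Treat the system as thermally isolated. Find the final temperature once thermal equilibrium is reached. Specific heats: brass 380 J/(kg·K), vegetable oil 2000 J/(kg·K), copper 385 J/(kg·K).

T_f ≈ 42.0 °C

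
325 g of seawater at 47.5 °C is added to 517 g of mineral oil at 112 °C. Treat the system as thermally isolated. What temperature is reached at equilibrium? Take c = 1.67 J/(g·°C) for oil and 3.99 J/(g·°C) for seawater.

Set heat shed by the hot body equal to heat absorbed by the cold body:
517·1.67·(112 − T) = 325·3.99·(T − 47.5)
863.39(112 − T) = 1296.8(T − 47.5)
2160.1 T = 158295  ⇒  T ≈ 73.28 °C

T_f ≈ 73.3 °C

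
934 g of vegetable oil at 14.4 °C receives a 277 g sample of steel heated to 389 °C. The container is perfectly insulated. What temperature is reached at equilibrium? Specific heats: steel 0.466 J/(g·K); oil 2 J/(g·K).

Set heat shed by the hot body equal to heat absorbed by the cold body:
277·0.466·(389 − T) = 934·2·(T − 14.4)
129.08(389 − T) = 1868(T − 14.4)
1997.1 T = 77112  ⇒  T ≈ 38.61 °C

T_f ≈ 38.6 °C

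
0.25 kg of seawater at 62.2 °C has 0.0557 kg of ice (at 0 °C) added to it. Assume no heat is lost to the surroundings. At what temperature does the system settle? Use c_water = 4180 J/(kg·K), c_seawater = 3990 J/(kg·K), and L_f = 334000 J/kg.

T_f ≈ 35.3 °C

Sum of m c ΔT and latent-heat terms is zero:
latent heat to melt: 0.0557×334000 = 18604; meltwater 0→T: 0.0557×4180×T = 232.83 T; seawater cools: 0.25×3990×(T − 62.2) = 997.5(T − 62.2)
1230.3 T = 62044 − 18604 = 43441
T ≈ 35.31 °C. Since T > 0 °C, the all-ice-melts assumption holds.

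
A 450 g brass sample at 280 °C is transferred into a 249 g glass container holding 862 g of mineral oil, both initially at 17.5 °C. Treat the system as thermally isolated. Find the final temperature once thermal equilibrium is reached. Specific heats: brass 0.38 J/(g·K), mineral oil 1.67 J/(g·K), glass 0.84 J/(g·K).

T_f ≈ 42.2 °C

Conservation of energy gives ΣQ = 0:
450*0.38*(T − 280) + 862*1.67*(T − 17.5) + 249*0.84*(T − 17.5) = 0
171(T − 280) + 1439.5(T − 17.5) + 209.16(T − 17.5) = 0
1819.7 T = 76732
T = 76732/1819.7 ≈ 42.17 °C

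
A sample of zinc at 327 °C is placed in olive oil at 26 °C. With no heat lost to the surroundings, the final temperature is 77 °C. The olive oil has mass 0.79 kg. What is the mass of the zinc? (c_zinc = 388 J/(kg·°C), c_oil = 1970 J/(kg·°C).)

m ≈ 0.818 kg

|Q_zinc| = |Q_oil|:
m·388·(327 − 77) = 0.79·1970·(77 − 26)
97000 m = 79371  ⇒  m ≈ 0.8183 kg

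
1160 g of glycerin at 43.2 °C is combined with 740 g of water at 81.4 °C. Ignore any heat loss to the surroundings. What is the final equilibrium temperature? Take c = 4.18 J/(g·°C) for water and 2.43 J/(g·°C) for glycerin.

T_f ≈ 63.2 °C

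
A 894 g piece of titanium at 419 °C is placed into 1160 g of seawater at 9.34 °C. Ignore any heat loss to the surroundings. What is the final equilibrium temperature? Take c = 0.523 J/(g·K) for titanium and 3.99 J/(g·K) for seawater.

Taking heat into each body as positive, Σ m c ΔT = 0:
894*0.523*(T − 419) + 1160*3.99*(T − 9.34) = 0
5096 T = 239138
T = 239138/5096 ≈ 46.93 °C

T_f ≈ 46.9 °C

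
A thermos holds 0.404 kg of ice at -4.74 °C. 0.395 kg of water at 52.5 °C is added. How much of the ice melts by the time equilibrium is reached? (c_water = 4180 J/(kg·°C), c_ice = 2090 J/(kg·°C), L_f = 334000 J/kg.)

Cooling the water to 0 °C releases 0.395·4180·52.5 = 86683 J.
Of that, 0.404·2090·4.74 = 4002.3 J goes to bring the ice to 0 °C, leaving 82680 J.
To melt every bit of ice: 0.404·334000 = 134936 J.
That's not enough to melt it all — equilibrium is at 0 °C with ice remaining.
m_melted·334000 = 82680  ⇒  m_melted ≈ 0.2475 kg.

m_melted ≈ 0.248 kg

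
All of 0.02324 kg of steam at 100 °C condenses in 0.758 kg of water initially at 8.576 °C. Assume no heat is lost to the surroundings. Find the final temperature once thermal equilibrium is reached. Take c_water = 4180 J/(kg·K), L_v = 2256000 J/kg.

T_f ≈ 27.4 °C

Conservation of energy gives ΣQ = 0:
condense steam: −0.02324×2256000 = −52429
  condensed water 100 °C→T: 97.14(T − 100)
  original water: 3168.4(T − 8.576)
3265.6 T = 52429 + 9714.3 + 27173 = 89316
T ≈ 27.35 °C — below 100 °C, confirming all the steam condensed.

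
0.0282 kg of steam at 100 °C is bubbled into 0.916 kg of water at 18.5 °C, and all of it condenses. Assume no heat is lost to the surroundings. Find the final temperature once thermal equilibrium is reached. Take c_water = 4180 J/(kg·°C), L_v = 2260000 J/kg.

T_f ≈ 37.1 °C

Energy conservation, ΣQ = 0:
latent heat released on condensation: 0.0282·2260000 = 63732; condensate cools 100→T: 0.0282·4180·(T − 100) = 117.88(T − 100); water warms: 0.916·4180·(T − 18.5) = 3828.9(T − 18.5)
3946.8 T = 63732 + 11788 + 70834 = 146354
T ≈ 37.08 °C, under the boiling point, so the assumption holds.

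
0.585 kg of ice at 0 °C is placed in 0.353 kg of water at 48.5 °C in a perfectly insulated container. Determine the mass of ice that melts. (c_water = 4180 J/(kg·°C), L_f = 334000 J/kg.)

Water can give up m c ΔT = 0.353×4180×48.5 = 71564 J before reaching 0 °C.
Fully melting the ice requires m_ice L_f = 0.585×334000 = 195390 J.
That's not enough to melt it all — equilibrium is at 0 °C with ice remaining.
Mass melted = 71564/334000 ≈ 0.2143 kg.

m_melted ≈ 0.214 kg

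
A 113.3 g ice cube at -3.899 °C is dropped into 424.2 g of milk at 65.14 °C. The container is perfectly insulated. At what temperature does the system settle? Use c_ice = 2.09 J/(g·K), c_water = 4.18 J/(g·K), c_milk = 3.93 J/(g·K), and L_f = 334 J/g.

Sum of m c ΔT and latent-heat terms is zero:
warm ice to 0 °C: 113.3×2.09×(0 − (-3.899)) = 923.27; latent heat to melt: 113.3×334 = 37842; warm the meltwater: 473.59 T; milk: 1667.1(T − 65.14)
2140.7 T = 108595 − 38765 = 69830
T ≈ 32.62 °C. Since T > 0 °C, the all-ice-melts assumption holds.

T_f ≈ 32.6 °C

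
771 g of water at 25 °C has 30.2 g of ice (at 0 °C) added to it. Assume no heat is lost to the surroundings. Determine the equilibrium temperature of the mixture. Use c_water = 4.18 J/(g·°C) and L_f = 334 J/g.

Energy conservation, ΣQ = 0:
melt ice: 30.2×334 = 10087; warm the meltwater: 126.24 T; water: 3222.8(T − 25)
3349 T = 80570 − 10087 = 70483
T ≈ 21.05 °C (positive, so assuming full melt was valid).

T_f ≈ 21.0 °C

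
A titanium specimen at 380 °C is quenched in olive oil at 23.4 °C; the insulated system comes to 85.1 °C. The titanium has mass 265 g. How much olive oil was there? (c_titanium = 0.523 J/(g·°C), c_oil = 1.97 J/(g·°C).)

|Q_titanium| = |Q_oil|:
265×0.523×(380 − 85.1) = m×1.97×(85.1 − 23.4)
121.55 m = 40872  ⇒  m ≈ 336.3 g

m ≈ 336 g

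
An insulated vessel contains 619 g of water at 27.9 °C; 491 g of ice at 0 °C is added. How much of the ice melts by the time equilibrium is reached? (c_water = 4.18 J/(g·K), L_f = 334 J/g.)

m_melted ≈ 216 g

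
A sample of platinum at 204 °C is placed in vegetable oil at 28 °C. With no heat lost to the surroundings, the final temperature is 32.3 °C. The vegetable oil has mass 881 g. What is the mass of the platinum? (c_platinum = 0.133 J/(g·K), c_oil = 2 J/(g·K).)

m ≈ 332 g

Energy conservation, ΣQ = 0:
m·0.133·(32.3 − 204) + 881·2·(32.3 − 28) = 0
-22.84 m = -7576.6
m = -7576.6/-22.84 ≈ 331.8 g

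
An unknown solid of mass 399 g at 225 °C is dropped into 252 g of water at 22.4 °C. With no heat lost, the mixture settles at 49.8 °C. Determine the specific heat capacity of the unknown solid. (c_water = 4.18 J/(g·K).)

c ≈ 0.413 J/(g·K)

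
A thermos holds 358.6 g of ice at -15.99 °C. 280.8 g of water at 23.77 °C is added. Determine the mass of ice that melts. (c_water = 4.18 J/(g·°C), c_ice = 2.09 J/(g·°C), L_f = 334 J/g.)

m_melted ≈ 47.7 g

Heat available from the water dropping to 0 °C: 280.8×4.18×23.77 = 27900 J.
Warming the ice to 0 °C takes 358.6×2.09×15.99 = 11984 J, leaving 15916 J for melting.
Fully melting the ice requires m_ice L_f = 358.6×334 = 119772 J.
That's not enough to melt it all — equilibrium is at 0 °C with ice remaining.
m_melt = 15916 / L_f = 47.65 g.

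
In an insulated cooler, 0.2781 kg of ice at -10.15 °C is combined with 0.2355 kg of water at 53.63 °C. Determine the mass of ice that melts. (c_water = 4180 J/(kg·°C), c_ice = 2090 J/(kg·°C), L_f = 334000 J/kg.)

m_melted ≈ 0.14 kg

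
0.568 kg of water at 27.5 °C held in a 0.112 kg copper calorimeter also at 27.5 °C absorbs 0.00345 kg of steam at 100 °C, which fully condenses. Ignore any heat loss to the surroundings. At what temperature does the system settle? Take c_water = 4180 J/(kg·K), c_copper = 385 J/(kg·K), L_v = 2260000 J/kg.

Sum of m c ΔT and latent-heat terms is zero:
latent heat released on condensation: 0.00345×2260000 = 7797; condensate cools 100→T: 0.00345×4180×(T − 100) = 14.42(T − 100); water warms: 0.568×4180×(T − 27.5) = 2374.2(T − 27.5); copper cup: 0.112×385×(T − 27.5) = 43.12(T − 27.5)
2431.8 T = 7797 + 1442.1 + 66477 = 75716
T ≈ 31.14 °C, under the boiling point, so the assumption holds.

T_f ≈ 31.1 °C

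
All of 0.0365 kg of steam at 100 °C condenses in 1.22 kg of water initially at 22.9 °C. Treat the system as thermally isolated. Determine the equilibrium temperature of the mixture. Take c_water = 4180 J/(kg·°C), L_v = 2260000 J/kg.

T_f ≈ 40.8 °C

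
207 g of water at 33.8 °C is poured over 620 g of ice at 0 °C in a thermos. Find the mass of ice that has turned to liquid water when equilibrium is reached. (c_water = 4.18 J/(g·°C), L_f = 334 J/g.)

Cooling the water to 0 °C releases 207·4.18·33.8 = 29246 J.
Fully melting the ice requires m_ice L_f = 620·334 = 207080 J.
Since 29246 < 207080 J, not all the ice melts; equilibrium is at 0 °C.
Mass melted = 29246/334 ≈ 87.56 g.

m_melted ≈ 87.6 g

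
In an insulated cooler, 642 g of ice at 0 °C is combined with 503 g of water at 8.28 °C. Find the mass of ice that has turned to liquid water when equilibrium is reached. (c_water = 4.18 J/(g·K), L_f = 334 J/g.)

m_melted ≈ 52.1 g

Water can give up m c ΔT = 503×4.18×8.28 = 17409 J before reaching 0 °C.
Fully melting the ice requires m_ice L_f = 642×334 = 214428 J.
That's not enough to melt it all — equilibrium is at 0 °C with ice remaining.
m_melted×334 = 17409  ⇒  m_melted ≈ 52.12 g.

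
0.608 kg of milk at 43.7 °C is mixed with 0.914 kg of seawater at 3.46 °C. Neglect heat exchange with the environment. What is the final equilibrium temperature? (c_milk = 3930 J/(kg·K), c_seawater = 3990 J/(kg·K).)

T_f is the heat-capacity-weighted average of the initial temperatures:
T_f = (2389.4×43.7 + 3646.9×3.46) / (2389.4 + 3646.9)
    = 117037 / 6036.3 ≈ 19.39 °C

T_f ≈ 19.4 °C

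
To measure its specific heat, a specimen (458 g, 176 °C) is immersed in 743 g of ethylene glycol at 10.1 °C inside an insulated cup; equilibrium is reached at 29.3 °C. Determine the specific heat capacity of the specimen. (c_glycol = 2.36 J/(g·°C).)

c ≈ 0.501 J/(g·°C)

Taking heat into each body as positive, Σ m c ΔT = 0:
458·c·(29.3 − 176) + 743·2.36·(29.3 − 10.1) = 0
-67189 c = -33667
c = -33667/-67189 ≈ 0.5011 J/(g·°C)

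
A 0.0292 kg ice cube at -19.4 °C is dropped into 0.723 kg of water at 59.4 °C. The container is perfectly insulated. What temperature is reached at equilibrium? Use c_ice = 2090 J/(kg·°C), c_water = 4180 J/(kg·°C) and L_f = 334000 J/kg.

Taking heat into each body as positive, Σ m c ΔT = 0:
warm ice to 0 °C: 0.0292·2090·(0 − (-19.4)) = 1183.9; latent heat to melt: 0.0292·334000 = 9752.8; meltwater 0→T: 0.0292·4180·T = 122.06 T; water: 3022.1(T − 59.4)
3144.2 T = 179515 − 10937 = 168578
T ≈ 53.62 °C (positive, so assuming full melt was valid).

T_f ≈ 53.6 °C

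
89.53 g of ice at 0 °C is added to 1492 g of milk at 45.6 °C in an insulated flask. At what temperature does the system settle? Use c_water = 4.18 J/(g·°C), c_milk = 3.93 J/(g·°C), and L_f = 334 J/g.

Let T be the final temperature. ΣQ_i = 0:
fusion: m_ice L_f = 89.53×334 = 29903
  meltwater 0→T: 89.53×4.18×T = 374.24 T
  milk cools: 1492×3.93×(T − 45.6) = 5863.6(T − 45.6)
6237.8 T = 267378 − 29903 = 237475
T ≈ 38.07 °C (positive, so assuming full melt was valid).

T_f ≈ 38.1 °C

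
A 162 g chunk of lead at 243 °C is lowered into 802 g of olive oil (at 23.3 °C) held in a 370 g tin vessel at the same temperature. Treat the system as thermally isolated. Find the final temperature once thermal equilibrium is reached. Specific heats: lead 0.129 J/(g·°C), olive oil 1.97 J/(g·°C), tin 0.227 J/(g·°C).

T_f ≈ 26.0 °C

T_f is the heat-capacity-weighted average of the initial temperatures:
T_f = (20.9*243 + 1579.9*23.3 + 83.99*23.3) / (20.9 + 1579.9 + 83.99)
    = 43848 / 1684.8 ≈ 26.03 °C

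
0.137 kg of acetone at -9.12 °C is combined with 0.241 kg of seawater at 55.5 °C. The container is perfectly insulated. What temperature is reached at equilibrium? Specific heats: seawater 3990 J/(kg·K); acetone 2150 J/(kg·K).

Net heat exchanged in the isolated system is zero:
0.241·3990·(T − 55.5) + 0.137·2150·(T − (-9.12)) = 0
1256.1 T = 50682
T = 50682 / 1256.1 = 40.3 °C

T_f ≈ 40.3 °C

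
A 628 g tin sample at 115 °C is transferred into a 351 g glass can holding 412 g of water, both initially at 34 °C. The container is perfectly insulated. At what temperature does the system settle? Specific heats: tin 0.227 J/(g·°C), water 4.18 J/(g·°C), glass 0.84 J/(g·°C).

T_f ≈ 39.3 °C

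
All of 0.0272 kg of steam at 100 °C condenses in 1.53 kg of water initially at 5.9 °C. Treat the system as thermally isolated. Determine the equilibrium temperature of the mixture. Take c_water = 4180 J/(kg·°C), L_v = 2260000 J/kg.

T_f ≈ 17.0 °C

Energy conservation, ΣQ = 0:
steam→water at 100 °C releases m L_v = 0.0272·2260000 = 61472
  condensed water 100 °C→T: 113.7(T − 100)
  water warms: 1.53·4180·(T − 5.9) = 6395.4(T − 5.9)
6509.1 T = 61472 + 11370 + 37733 = 110574
T ≈ 16.99 °C (< 100 °C, so full condensation is consistent).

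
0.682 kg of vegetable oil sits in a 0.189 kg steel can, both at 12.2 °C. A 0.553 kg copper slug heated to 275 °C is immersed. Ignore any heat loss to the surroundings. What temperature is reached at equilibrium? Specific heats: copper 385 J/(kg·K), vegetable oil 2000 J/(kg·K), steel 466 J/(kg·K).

T_f ≈ 45.8 °C

T_f = Σ m_i c_i T_i / Σ m_i c_i:
T_f = (212.91·275 + 1364·12.2 + 88.07·12.2) / (212.91 + 1364 + 88.07)
    = 76264 / 1665 ≈ 45.80 °C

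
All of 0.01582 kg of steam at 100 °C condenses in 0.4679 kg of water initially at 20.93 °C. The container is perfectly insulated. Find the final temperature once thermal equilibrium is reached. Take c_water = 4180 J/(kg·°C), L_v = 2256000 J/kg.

Let T be the final temperature. ΣQ_i = 0:
latent heat released on condensation: 0.01582×2256000 = 35690; condensate cools 100→T: 0.01582×4180×(T − 100) = 66.13(T − 100); original water: 1955.8(T − 20.93)
2021.9 T = 35690 + 6612.8 + 40935 = 83238
T ≈ 41.17 °C (< 100 °C, so full condensation is consistent).

T_f ≈ 41.2 °C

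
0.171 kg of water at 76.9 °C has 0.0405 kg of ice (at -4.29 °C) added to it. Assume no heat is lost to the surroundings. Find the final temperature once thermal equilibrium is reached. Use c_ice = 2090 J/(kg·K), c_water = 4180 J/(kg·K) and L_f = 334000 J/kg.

T_f ≈ 46.5 °C

Energy conservation, ΣQ = 0:
ice -4.29→0 °C: 0.0405×2090×4.29 = 363.13; latent heat to melt: 0.0405×334000 = 13527; warm the meltwater: 169.29 T; water: 714.78(T − 76.9)
884.07 T = 54967 − 13890 = 41076
T ≈ 46.46 °C (positive, so assuming full melt was valid).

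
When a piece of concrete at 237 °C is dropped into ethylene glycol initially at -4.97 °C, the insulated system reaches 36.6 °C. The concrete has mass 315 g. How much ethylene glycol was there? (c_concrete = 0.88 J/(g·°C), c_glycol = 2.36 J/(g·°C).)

m ≈ 566 g

Conservation of energy gives ΣQ = 0:
315×0.88×(36.6 − 237) + m×2.36×(36.6 − (-4.97)) = 0
98.11 m = 55551
m = 55551/98.11 ≈ 566.2 g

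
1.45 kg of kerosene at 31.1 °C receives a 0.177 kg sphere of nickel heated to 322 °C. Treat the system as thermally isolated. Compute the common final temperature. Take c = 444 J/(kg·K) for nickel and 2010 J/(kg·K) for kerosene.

T_f ≈ 38.7 °C

|Q_nickel| = |Q_kerosene|:
0.177·444·(322 − T) = 1.45·2010·(T − 31.1)
78.59(322 − T) = 2914.5(T − 31.1)
2993.1 T = 115946  ⇒  T ≈ 38.74 °C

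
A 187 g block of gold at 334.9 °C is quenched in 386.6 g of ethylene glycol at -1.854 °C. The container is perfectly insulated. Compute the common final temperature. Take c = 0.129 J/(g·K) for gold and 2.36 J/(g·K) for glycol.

T_f ≈ 6.8 °C

Taking heat into each body as positive, Σ m c ΔT = 0:
187·0.129·(T − 334.9) + 386.6·2.36·(T − (-1.854)) = 0
24.12(T − 334.9) + 912.38(T − (-1.854)) = 0
(24.12 + 912.38) T = 24.12·334.9 + 912.38·(-1.854)
T ≈ 6.82 °C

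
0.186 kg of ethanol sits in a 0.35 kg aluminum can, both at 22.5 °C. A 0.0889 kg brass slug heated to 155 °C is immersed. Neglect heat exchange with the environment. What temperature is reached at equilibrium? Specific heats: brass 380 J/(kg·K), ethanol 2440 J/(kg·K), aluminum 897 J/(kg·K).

Heat gained plus heat lost sum to zero:
0.0889*380*(T − 155) + 0.186*2440*(T − 22.5) + 0.35*897*(T − 22.5) = 0
801.57 T = 22511
T = 22511 / 801.57 = 28.1 °C

T_f ≈ 28.1 °C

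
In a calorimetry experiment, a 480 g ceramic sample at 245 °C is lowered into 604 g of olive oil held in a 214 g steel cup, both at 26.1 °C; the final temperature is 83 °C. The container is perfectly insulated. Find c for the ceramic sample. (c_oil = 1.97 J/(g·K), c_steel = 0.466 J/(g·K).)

Taking heat into each body as positive, Σ m c ΔT = 0:
480×c×(83 − 245) + 604×1.97×(83 − 26.1) + 214×0.466×(83 − 26.1) = 0
-77760 c = -73378
c = -73378/-77760 ≈ 0.9437 J/(g·K)

c ≈ 0.944 J/(g·K)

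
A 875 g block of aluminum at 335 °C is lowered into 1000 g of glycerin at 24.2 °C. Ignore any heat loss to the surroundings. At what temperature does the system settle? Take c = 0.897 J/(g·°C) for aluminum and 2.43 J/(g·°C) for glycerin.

Energy conservation, ΣQ = 0:
875×0.897×(T − 335) + 1000×2.43×(T − 24.2) = 0
(784.88 + 2430) T = 784.88×335 + 2430×24.2
T ≈ 100.08 °C

T_f ≈ 100.1 °C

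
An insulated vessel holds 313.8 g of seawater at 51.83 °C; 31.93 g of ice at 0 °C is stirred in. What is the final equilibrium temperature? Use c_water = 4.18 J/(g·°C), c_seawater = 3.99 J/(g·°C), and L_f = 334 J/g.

Setting the total heat transfer to zero:
melt ice: 31.93×334 = 10665; warm the meltwater: 133.47 T; seawater cools: 313.8×3.99×(T − 51.83) = 1252.1(T − 51.83)
1385.5 T = 64894 − 10665 = 54230
T ≈ 39.14 °C. Since T > 0 °C, the all-ice-melts assumption holds.

T_f ≈ 39.1 °C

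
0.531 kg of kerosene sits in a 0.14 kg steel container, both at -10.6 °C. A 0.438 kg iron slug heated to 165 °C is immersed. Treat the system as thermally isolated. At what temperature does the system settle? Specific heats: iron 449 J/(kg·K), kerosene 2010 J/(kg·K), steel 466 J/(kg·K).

T_f ≈ 15.4 °C

Setting the total heat transfer to zero:
0.438*449*(T − 165) + 0.531*2010*(T − (-10.6)) + 0.14*466*(T − (-10.6)) = 0
196.66(T − 165) + 1067.3(T − (-10.6)) + 65.24(T − (-10.6)) = 0
1329.2 T = 20444
T ≈ 15.38 °C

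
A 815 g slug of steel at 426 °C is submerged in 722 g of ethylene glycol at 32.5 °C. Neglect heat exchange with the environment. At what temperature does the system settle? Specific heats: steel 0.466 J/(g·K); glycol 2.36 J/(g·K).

T_f ≈ 104.2 °C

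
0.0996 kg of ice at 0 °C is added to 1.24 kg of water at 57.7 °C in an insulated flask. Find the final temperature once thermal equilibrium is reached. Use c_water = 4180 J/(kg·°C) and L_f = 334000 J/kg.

Conservation of energy gives ΣQ = 0:
latent heat to melt: 0.0996·334000 = 33266
  meltwater 0→T: 0.0996·4180·T = 416.33 T
  water cools: 1.24·4180·(T − 57.7) = 5183.2(T − 57.7)
5599.5 T = 299071 − 33266 = 265804
T ≈ 47.47 °C — above 0 °C, consistent with complete melting.

T_f ≈ 47.5 °C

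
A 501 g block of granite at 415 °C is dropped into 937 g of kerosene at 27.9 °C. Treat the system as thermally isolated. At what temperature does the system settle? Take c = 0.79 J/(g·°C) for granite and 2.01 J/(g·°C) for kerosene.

Net heat exchanged in the isolated system is zero:
501×0.79×(T − 415) + 937×2.01×(T − 27.9) = 0
395.79(T − 415) + 1883.4(T − 27.9) = 0
2279.2 T = 216799
T = 216799 / 2279.2 = 95.1 °C

T_f ≈ 95.1 °C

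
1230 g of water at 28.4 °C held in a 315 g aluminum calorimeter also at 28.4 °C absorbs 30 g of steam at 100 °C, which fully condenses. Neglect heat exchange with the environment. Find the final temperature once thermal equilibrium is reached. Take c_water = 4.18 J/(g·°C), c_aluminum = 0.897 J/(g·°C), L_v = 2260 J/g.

T_f ≈ 42.2 °C

Conservation of energy gives ΣQ = 0:
latent heat released on condensation: 30×2260 = 67800
  condensate cools 100→T: 30×4.18×(T − 100) = 125.4(T − 100)
  water warms: 1230×4.18×(T − 28.4) = 5141.4(T − 28.4)
  cup: 282.56(T − 28.4)
5549.4 T = 67800 + 12540 + 154040 = 234380
T ≈ 42.24 °C (< 100 °C, so full condensation is consistent).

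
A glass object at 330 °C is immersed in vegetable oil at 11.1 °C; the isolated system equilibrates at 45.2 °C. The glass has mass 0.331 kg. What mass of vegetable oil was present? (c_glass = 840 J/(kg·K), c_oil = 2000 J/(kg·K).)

m ≈ 1.16 kg

|Q_glass| = |Q_oil|:
0.331×840×(330 − 45.2) = m×2000×(45.2 − 11.1)
68200 m = 79186  ⇒  m ≈ 1.161 kg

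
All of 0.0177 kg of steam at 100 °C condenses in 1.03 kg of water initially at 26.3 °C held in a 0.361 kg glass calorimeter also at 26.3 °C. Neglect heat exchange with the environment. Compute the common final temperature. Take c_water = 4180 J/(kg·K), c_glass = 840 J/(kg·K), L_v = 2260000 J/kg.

Energy conservation, ΣQ = 0:
latent heat released on condensation: 0.0177×2260000 = 40002; condensed water 100 °C→T: 73.99(T − 100); original water: 4305.4(T − 26.3); glass cup: 0.361×840×(T − 26.3) = 303.24(T − 26.3)
4682.6 T = 40002 + 7398.6 + 121207 = 168608
T ≈ 36.01 °C (< 100 °C, so full condensation is consistent).

T_f ≈ 36.0 °C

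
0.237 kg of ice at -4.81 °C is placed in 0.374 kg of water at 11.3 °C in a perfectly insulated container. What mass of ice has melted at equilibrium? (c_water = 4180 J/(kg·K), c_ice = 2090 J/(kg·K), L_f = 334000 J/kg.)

m_melted ≈ 0.0458 kg

Cooling the water to 0 °C releases 0.374·4180·11.3 = 17666 J.
Warming the ice to 0 °C takes 0.237·2090·4.81 = 2382.5 J, leaving 15283 J for melting.
To melt every bit of ice: 0.237·334000 = 79158 J.
That's not enough to melt it all — equilibrium is at 0 °C with ice remaining.
Mass melted = 15283/334000 ≈ 0.04576 kg.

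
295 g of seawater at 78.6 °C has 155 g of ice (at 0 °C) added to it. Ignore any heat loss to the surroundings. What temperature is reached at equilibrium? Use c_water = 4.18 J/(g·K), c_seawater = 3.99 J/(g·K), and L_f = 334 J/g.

T_f ≈ 22.3 °C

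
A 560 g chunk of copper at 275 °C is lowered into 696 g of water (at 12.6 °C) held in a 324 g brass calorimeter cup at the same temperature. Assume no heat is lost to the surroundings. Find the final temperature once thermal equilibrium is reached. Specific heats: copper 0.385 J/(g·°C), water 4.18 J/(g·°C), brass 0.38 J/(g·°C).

Heat gained plus heat lost sum to zero:
560·0.385·(T − 275) + 696·4.18·(T − 12.6) + 324·0.38·(T − 12.6) = 0
3248 T = 97498
T = 97498/3248 ≈ 30.02 °C

T_f ≈ 30.0 °C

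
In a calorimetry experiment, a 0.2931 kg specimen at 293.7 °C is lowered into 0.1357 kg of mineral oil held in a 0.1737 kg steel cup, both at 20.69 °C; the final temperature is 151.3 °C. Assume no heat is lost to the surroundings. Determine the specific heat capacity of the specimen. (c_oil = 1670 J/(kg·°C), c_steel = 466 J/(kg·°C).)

Conservation of energy gives ΣQ = 0:
0.2931·c·(151.3 − 293.7) + 0.1357·1670·(151.3 − 20.69) + 0.1737·466·(151.3 − 20.69) = 0
-41.74 c = -40171
c = -40171/-41.74 ≈ 962.5 J/(kg·°C)

c ≈ 962 J/(kg·°C)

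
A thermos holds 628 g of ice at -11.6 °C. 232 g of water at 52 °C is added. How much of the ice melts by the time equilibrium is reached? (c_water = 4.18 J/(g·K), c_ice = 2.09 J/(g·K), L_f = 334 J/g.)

Water can give up m c ΔT = 232×4.18×52 = 50428 J before reaching 0 °C.
Of that, 628×2.09×11.6 = 15225 J goes to bring the ice to 0 °C, leaving 35202 J.
To melt every bit of ice: 628×334 = 209752 J.
35202 J < 209752 J, so only part of the ice melts and the system sits at 0 °C.
m_melted×334 = 35202  ⇒  m_melted ≈ 105.4 g.

m_melted ≈ 105 g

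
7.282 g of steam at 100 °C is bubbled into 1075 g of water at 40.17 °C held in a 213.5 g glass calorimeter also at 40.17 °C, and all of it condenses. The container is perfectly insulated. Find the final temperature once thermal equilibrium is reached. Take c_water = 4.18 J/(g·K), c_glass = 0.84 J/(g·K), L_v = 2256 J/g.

T_f ≈ 44.1 °C

Net heat exchanged in the isolated system is zero:
steam→water at 100 °C releases m L_v = 7.282×2256 = 16428
  condensed water 100 °C→T: 30.44(T − 100)
  water warms: 1075×4.18×(T − 40.17) = 4493.5(T − 40.17)
  glass cup: 213.5×0.84×(T − 40.17) = 179.34(T − 40.17)
4703.3 T = 16428 + 3043.9 + 187708 = 207180
T ≈ 44.05 °C — below 100 °C, confirming all the steam condensed.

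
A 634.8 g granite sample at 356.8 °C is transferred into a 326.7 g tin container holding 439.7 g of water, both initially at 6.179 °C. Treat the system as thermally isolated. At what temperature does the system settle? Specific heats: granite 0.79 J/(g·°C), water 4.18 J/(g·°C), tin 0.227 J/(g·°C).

T_f ≈ 79.0 °C

Taking heat into each body as positive, Σ m c ΔT = 0:
634.8*0.79*(T − 356.8) + 439.7*4.18*(T − 6.179) + 326.7*0.227*(T − 6.179) = 0
501.49(T − 356.8) + 1837.9(T − 6.179) + 74.16(T − 6.179) = 0
2413.6 T = 190747
T = 190747 / 2413.6 = 79 °C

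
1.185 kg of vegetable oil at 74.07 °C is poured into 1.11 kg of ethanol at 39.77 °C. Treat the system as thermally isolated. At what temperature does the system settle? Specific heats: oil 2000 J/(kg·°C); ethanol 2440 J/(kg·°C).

T_f ≈ 55.8 °C

Conservation of energy gives ΣQ = 0:
1.185·2000·(T − 74.07) + 1.11·2440·(T − 39.77) = 0
5078.4 T = 283259
T = 283259/5078.4 ≈ 55.78 °C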